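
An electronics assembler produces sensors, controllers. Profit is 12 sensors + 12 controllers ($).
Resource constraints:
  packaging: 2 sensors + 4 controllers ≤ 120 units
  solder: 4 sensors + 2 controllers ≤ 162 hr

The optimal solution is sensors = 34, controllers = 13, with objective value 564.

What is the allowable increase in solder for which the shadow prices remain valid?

78

Binding constraints: packaging, solder. The basis is B = [[2,4],[4,2]] with det -12.
Per unit increase in solder, x* moves by d = (0.3333, -0.1667).
The basis stays optimal until controllers reaches 0; allowable increase = 78 hr.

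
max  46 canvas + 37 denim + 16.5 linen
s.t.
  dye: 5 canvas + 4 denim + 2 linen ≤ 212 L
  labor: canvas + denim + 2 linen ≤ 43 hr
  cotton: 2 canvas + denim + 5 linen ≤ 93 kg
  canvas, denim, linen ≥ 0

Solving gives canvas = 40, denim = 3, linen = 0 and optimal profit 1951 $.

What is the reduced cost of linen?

Check each constraint at x*: dye 212/212 (tight); labor 43/43 (tight); cotton 83/93 (slack 10).
Since cotton is not tight, its dual is 0.
Dual feasibility on the basic columns requires 5·y_dye + 1·y_labor = 46, 4·y_dye + 1·y_labor = 37.
This yields shadow prices y_dye = 9, y_labor = 1.
Reduced cost of linen: c₃ − yᵀa₃ = 16.5 − (9·2 + 1·2) = 16.5 − 20 = -3.5.

-3.5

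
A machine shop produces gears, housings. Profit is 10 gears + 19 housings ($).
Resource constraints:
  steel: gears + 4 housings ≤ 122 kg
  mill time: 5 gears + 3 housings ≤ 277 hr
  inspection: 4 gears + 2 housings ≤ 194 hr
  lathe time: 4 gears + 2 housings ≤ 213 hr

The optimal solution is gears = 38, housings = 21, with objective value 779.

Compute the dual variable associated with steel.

4

Binding: steel and inspection. Non-binding: mill time (24 unused), lathe time (19 unused).
Slack constraints have shadow price 0 (complementary slackness).
From A_Bᵀ y = c: 1·y_steel + 4·y_inspection = 10; 4·y_steel + 2·y_inspection = 19.
Solving: y_steel = 4, y_inspection = 1.5.
Shadow price of steel = 4.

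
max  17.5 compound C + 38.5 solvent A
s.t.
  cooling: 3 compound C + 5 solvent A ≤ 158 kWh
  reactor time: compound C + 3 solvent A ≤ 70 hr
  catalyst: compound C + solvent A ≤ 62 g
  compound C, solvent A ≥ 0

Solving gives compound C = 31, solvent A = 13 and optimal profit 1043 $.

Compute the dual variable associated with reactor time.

Binding: cooling and reactor time. Non-binding: catalyst (18 unused).
By complementary slackness, y = 0 for the non-binding constraint.
Dual feasibility on the basic columns requires 3·y_cooling + 1·y_reactor time = 17.5, 5·y_cooling + 3·y_reactor time = 38.5.
Solving: y_cooling = 3.5, y_reactor time = 7.
Shadow price of reactor time = 7.

7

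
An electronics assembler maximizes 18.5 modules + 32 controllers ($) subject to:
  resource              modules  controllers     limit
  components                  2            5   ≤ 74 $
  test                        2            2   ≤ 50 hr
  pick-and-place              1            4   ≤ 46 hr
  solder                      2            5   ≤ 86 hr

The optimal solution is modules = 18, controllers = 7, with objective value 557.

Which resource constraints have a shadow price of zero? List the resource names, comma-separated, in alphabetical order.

components: 71/74 (slack 3)
test: 50/50 (binding)
pick-and-place: 46/46 (binding)
solder: 71/86 (slack 15)
By complementary slackness, a constraint with positive slack has shadow price 0 → components, solder.

components, solder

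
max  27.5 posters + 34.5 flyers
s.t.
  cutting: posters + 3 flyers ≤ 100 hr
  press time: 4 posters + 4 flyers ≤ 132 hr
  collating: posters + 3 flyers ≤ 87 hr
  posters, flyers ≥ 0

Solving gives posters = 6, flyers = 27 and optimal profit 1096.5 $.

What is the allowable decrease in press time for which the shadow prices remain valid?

16

Binding constraints: press time, collating. The basis is B = [[4,4],[1,3]] with det 8.
Per unit decrease in press time, x* moves by d = (-0.375, 0.125).
The basis stays optimal until posters reaches 0; allowable decrease = 16 hr.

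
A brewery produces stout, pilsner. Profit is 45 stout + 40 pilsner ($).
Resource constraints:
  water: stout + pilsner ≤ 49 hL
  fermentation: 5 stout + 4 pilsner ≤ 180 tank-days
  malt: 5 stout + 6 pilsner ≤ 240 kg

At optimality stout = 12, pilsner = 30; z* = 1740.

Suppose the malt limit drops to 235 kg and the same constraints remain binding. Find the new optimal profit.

Binding: fermentation and malt. Non-binding: water (7 unused).
By complementary slackness, y = 0 for the non-binding constraint.
Dual feasibility on the basic columns requires 5·y_fermentation + 5·y_malt = 45, 4·y_fermentation + 6·y_malt = 40.
Solving: y_fermentation = 7, y_malt = 2.
Δz = y_malt·Δb = 2 × (-5) = -10, so new z* = 1740 − 10 = 1730.

1730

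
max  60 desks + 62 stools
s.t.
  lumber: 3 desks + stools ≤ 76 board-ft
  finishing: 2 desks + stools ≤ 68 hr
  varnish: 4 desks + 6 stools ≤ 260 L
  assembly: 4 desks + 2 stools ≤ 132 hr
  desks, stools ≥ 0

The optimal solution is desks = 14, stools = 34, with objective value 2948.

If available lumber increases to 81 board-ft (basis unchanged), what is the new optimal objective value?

Binding: lumber and varnish. Non-binding: finishing (6 unused), assembly (8 unused).
By complementary slackness, y = 0 for the non-binding constraints.
The binding rows give the dual system: 3·y_lumber + 4·y_varnish = 60 and 1·y_lumber + 6·y_varnish = 62.
Solving: y_lumber = 8, y_varnish = 9.
Δz = y_lumber·Δb = 8 × (5) = 40, so new z* = 2948 + 40 = 2988.

2988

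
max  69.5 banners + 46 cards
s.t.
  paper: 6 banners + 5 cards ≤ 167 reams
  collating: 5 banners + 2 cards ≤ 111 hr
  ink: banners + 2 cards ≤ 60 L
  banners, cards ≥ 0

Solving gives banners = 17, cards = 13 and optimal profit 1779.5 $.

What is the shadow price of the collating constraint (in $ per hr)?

5.5

Binding: paper and collating. Non-binding: ink (17 unused).
By complementary slackness, y = 0 for the non-binding constraint.
The binding rows give the dual system: 6·y_paper + 5·y_collating = 69.5 and 5·y_paper + 2·y_collating = 46.
→ y_paper = 7 and y_collating = 5.5.
Shadow price of collating = 5.5.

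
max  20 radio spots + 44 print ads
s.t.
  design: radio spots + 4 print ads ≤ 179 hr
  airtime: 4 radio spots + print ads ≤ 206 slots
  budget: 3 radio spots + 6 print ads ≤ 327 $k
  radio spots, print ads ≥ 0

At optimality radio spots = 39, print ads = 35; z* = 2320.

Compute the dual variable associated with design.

2

Check each constraint at x*: design 179/179 (tight); airtime 191/206 (slack 15); budget 327/327 (tight).
Slack constraints have shadow price 0 (complementary slackness).
From A_Bᵀ y = c: 1·y_design + 3·y_budget = 20; 4·y_design + 6·y_budget = 44.
Solving: y_design = 2, y_budget = 6.
Shadow price of design = 2.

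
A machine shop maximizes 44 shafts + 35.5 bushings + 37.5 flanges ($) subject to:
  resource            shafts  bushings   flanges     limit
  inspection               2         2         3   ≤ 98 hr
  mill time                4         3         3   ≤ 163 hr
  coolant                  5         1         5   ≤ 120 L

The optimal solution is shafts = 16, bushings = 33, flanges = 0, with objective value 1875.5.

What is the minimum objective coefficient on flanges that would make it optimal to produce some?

Check each constraint at x*: inspection 98/98 (tight); mill time 163/163 (tight); coolant 113/120 (slack 7).
Slack constraints have shadow price 0 (complementary slackness).
Dual feasibility on the basic columns requires 2·y_inspection + 4·y_mill time = 44, 2·y_inspection + 3·y_mill time = 35.5.
This yields shadow prices y_inspection = 5, y_mill time = 8.5.
flanges enters the basis when its profit ≥ yᵀa₃ = 5·3 + 8.5·3 = 40.5.

40.5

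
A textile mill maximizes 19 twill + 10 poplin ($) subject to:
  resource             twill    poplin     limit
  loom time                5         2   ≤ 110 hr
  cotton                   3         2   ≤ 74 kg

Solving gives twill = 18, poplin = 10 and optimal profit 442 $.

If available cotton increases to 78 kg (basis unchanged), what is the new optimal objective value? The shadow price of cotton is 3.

454

Δb = 4, so new z* = 442 + (3)·(4) = 442 + 12 = 454.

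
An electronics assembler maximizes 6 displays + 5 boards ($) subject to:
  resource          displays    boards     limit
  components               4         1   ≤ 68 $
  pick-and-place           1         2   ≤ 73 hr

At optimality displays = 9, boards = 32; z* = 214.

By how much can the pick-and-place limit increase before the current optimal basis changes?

Binding constraints: components, pick-and-place. The basis is B = [[4,1],[1,2]] with det 7.
Per unit increase in pick-and-place, x* moves by d = (-0.1429, 0.5714).
The basis stays optimal until displays reaches 0; allowable increase = 63 hr.

63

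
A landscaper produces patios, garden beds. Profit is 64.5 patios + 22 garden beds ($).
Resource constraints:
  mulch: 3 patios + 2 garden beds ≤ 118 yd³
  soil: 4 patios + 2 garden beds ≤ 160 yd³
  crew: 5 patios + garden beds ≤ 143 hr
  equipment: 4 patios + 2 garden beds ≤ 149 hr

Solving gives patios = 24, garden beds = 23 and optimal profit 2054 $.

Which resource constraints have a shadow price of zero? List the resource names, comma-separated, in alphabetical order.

equipment, soil

mulch: 118/118 (binding)
soil: 142/160 (slack 18)
crew: 143/143 (binding)
equipment: 142/149 (slack 7)
By complementary slackness, a constraint with positive slack has shadow price 0 → equipment, soil.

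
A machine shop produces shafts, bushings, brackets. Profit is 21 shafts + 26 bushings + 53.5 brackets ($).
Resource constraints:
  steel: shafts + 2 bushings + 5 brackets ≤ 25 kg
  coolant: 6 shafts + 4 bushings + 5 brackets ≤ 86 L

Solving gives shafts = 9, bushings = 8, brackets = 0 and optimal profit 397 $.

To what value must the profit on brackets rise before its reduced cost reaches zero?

55

At the optimum: steel uses 25 of 25 (binding); coolant uses 86 of 86 (binding).
The binding rows give the dual system: 1·y_steel + 6·y_coolant = 21 and 2·y_steel + 4·y_coolant = 26.
→ y_steel = 9 and y_coolant = 2.
brackets enters the basis when its profit ≥ yᵀa₃ = 9·5 + 2·5 = 55.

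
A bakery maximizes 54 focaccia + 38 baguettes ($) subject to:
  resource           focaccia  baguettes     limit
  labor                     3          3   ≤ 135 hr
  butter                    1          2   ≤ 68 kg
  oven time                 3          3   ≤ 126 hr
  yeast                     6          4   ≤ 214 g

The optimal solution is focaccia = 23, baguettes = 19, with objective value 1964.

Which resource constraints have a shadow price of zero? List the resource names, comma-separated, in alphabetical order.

labor: 126/135 (slack 9)
butter: 61/68 (slack 7)
oven time: 126/126 (binding)
yeast: 214/214 (binding)
By complementary slackness, a constraint with positive slack has shadow price 0 → butter, labor.

butter, labor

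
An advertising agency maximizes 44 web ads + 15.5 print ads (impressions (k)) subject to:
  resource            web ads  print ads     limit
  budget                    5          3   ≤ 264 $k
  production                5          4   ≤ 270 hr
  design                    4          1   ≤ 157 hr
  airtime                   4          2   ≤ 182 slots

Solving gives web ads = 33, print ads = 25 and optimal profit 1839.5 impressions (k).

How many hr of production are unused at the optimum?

5

production used = 5·33 + 4·25 = 265; slack = 270 − 265 = 5.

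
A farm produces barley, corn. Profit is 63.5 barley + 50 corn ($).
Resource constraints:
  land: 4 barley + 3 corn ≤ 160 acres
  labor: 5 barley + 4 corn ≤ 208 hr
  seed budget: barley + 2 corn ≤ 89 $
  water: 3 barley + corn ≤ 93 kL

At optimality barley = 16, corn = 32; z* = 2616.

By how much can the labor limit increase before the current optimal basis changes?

Binding constraints: land, labor. The basis is B = [[4,3],[5,4]] with det 1.
Per unit increase in labor, x* moves by d = (-3, 4).
The basis stays optimal until seed budget becomes binding; allowable increase = 1.8 hr.

1.8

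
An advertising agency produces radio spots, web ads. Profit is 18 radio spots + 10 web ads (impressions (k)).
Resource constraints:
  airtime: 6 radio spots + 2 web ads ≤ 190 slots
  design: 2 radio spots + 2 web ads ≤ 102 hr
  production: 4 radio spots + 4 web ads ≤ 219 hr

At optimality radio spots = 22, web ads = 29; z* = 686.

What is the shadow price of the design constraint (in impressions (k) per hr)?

Binding: airtime and design. Non-binding: production (15 unused).
By complementary slackness, y = 0 for the non-binding constraint.
From A_Bᵀ y = c: 6·y_airtime + 2·y_design = 18; 2·y_airtime + 2·y_design = 10.
This yields shadow prices y_airtime = 2, y_design = 3.
Shadow price of design = 3.

3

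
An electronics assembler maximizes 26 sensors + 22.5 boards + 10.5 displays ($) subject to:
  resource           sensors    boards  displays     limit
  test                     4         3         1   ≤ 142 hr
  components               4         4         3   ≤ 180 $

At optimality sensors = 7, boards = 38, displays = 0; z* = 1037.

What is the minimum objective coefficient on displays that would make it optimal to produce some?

12.5

Both test and components are binding at x*.
From A_Bᵀ y = c: 4·y_test + 4·y_components = 26; 3·y_test + 4·y_components = 22.5.
Solving: y_test = 3.5, y_components = 3.
displays enters the basis when its profit ≥ yᵀa₃ = 3.5·1 + 3·3 = 12.5.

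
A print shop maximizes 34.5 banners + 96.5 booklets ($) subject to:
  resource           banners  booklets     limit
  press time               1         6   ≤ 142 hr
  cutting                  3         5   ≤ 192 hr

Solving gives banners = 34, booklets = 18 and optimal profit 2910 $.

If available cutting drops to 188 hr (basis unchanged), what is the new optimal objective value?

2876

Both press time and cutting are binding at x*.
Dual feasibility on the basic columns requires 1·y_press time + 3·y_cutting = 34.5, 6·y_press time + 5·y_cutting = 96.5.
This yields shadow prices y_press time = 9, y_cutting = 8.5.
Δz = y_cutting·Δb = 8.5 × (-4) = -34, so new z* = 2910 − 34 = 2876.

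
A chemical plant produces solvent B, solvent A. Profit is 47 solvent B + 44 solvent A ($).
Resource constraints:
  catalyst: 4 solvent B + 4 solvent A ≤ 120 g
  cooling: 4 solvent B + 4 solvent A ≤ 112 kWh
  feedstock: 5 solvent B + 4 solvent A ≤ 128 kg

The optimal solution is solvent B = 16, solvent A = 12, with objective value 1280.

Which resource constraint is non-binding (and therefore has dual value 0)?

catalyst: 112/120 (slack 8)
cooling: 112/112 (binding)
feedstock: 128/128 (binding)
By complementary slackness, a constraint with positive slack has shadow price 0 → catalyst.

catalyst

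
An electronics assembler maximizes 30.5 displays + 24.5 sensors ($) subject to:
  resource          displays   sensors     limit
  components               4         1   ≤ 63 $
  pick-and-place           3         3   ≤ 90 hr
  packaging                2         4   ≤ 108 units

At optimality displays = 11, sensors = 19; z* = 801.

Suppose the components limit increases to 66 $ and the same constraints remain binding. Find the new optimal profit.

Binding: components and pick-and-place. Non-binding: packaging (10 unused).
By complementary slackness, y = 0 for the non-binding constraint.
The binding rows give the dual system: 4·y_components + 3·y_pick-and-place = 30.5 and 1·y_components + 3·y_pick-and-place = 24.5.
→ y_components = 2 and y_pick-and-place = 7.5.
Δz = y_components·Δb = 2 × (3) = 6, so new z* = 801 + 6 = 807.

807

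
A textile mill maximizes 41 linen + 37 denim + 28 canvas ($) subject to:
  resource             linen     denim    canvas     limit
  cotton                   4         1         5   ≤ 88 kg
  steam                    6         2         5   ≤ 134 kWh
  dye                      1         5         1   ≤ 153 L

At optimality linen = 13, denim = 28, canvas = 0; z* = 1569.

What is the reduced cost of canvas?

-7

At the optimum: cotton uses 80 of 88 (slack = 8); steam uses 134 of 134 (binding); dye uses 153 of 153 (binding).
Since cotton is not tight, its dual is 0.
The binding rows give the dual system: 6·y_steam + 1·y_dye = 41 and 2·y_steam + 5·y_dye = 37.
This yields shadow prices y_steam = 6, y_dye = 5.
Reduced cost of canvas: c₃ − yᵀa₃ = 28 − (6·5 + 5·1) = 28 − 35 = -7.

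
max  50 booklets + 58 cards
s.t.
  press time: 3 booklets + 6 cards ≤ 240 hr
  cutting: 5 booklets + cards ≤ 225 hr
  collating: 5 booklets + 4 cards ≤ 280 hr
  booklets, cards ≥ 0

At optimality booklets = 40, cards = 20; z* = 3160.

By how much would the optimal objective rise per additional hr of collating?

7

Binding: press time and collating. Non-binding: cutting (5 unused).
Slack constraints have shadow price 0 (complementary slackness).
The binding rows give the dual system: 3·y_press time + 5·y_collating = 50 and 6·y_press time + 4·y_collating = 58.
→ y_press time = 5 and y_collating = 7.
Shadow price of collating = 7.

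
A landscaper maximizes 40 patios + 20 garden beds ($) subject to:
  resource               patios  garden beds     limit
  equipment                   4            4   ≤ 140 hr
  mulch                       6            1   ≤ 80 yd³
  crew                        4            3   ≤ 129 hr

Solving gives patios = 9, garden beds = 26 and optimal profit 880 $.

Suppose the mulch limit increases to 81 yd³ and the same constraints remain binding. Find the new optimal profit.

Check each constraint at x*: equipment 140/140 (tight); mulch 80/80 (tight); crew 114/129 (slack 15).
Since crew is not tight, its dual is 0.
From A_Bᵀ y = c: 4·y_equipment + 6·y_mulch = 40; 4·y_equipment + 1·y_mulch = 20.
Solving: y_equipment = 4, y_mulch = 4.
Δz = y_mulch·Δb = 4 × (1) = 4, so new z* = 880 + 4 = 884.

884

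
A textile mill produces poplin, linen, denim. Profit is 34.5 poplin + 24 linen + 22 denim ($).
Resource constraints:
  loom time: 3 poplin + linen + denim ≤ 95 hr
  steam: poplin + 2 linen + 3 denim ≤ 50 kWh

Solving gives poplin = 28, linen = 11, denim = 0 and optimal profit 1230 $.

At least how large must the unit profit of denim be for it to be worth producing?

Check each constraint at x*: loom time 95/95 (tight); steam 50/50 (tight).
The binding rows give the dual system: 3·y_loom time + 1·y_steam = 34.5 and 1·y_loom time + 2·y_steam = 24.
Solving: y_loom time = 9, y_steam = 7.5.
denim enters the basis when its profit ≥ yᵀa₃ = 9·1 + 7.5·3 = 31.5.

31.5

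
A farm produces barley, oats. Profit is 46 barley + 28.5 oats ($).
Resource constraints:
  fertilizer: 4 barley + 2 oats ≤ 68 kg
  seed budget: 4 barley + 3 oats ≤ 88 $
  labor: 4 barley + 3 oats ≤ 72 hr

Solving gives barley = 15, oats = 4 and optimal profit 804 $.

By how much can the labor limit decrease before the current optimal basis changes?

Binding constraints: fertilizer, labor. The basis is B = [[4,2],[4,3]] with det 4.
Per unit decrease in labor, x* moves by d = (0.5, -1).
The basis stays optimal until oats reaches 0; allowable decrease = 4 hr.

4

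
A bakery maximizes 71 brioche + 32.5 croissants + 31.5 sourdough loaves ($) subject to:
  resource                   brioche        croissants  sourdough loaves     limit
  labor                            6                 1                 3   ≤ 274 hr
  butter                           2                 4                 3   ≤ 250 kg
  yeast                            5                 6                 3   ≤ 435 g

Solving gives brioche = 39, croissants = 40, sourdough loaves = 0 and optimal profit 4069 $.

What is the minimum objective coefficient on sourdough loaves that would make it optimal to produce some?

Check each constraint at x*: labor 274/274 (tight); butter 238/250 (slack 12); yeast 435/435 (tight).
Slack constraints have shadow price 0 (complementary slackness).
The binding rows give the dual system: 6·y_labor + 5·y_yeast = 71 and 1·y_labor + 6·y_yeast = 32.5.
Solving: y_labor = 8.5, y_yeast = 4.
sourdough loaves enters the basis when its profit ≥ yᵀa₃ = 8.5·3 + 4·3 = 37.5.

37.5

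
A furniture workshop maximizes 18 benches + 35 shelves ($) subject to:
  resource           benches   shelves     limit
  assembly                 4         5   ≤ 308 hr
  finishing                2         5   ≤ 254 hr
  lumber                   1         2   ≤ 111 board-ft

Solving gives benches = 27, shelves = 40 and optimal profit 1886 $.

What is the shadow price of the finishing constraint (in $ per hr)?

5

Binding: assembly and finishing. Non-binding: lumber (4 unused).
Slack constraints have shadow price 0 (complementary slackness).
The binding rows give the dual system: 4·y_assembly + 2·y_finishing = 18 and 5·y_assembly + 5·y_finishing = 35.
Solving: y_assembly = 2, y_finishing = 5.
Shadow price of finishing = 5.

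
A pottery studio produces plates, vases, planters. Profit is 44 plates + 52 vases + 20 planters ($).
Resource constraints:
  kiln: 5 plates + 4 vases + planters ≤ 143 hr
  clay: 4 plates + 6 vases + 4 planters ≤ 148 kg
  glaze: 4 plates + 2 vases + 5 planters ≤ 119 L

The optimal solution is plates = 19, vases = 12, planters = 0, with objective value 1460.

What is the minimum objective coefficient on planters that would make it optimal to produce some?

At the optimum: kiln uses 143 of 143 (binding); clay uses 148 of 148 (binding); glaze uses 100 of 119 (slack = 19).
Since glaze is not tight, its dual is 0.
Dual feasibility on the basic columns requires 5·y_kiln + 4·y_clay = 44, 4·y_kiln + 6·y_clay = 52.
→ y_kiln = 4 and y_clay = 6.
planters enters the basis when its profit ≥ yᵀa₃ = 4·1 + 6·4 = 28.

28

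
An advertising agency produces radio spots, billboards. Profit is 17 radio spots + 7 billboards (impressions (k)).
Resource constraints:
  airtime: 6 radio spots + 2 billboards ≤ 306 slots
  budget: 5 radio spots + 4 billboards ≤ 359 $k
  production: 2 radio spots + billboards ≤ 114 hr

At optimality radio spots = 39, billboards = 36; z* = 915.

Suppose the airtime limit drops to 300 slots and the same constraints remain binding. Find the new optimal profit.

At the optimum: airtime uses 306 of 306 (binding); budget uses 339 of 359 (slack = 20); production uses 114 of 114 (binding).
Since budget is not tight, its dual is 0.
Dual feasibility on the basic columns requires 6·y_airtime + 2·y_production = 17, 2·y_airtime + 1·y_production = 7.
Solving: y_airtime = 1.5, y_production = 4.
Δz = y_airtime·Δb = 1.5 × (-6) = -9, so new z* = 915 − 9 = 906.

906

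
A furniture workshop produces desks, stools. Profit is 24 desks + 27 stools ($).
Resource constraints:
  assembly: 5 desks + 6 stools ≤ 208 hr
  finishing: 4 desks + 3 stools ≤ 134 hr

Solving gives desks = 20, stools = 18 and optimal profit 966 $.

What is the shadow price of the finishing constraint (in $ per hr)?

1

At the optimum: assembly uses 208 of 208 (binding); finishing uses 134 of 134 (binding).
The binding rows give the dual system: 5·y_assembly + 4·y_finishing = 24 and 6·y_assembly + 3·y_finishing = 27.
This yields shadow prices y_assembly = 4, y_finishing = 1.
Shadow price of finishing = 1.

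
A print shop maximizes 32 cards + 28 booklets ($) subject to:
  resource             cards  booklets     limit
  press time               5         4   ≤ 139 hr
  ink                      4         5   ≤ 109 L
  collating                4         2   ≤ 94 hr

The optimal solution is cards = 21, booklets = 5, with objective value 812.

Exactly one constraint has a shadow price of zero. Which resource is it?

press time

press time: 125/139 (slack 14)
ink: 109/109 (binding)
collating: 94/94 (binding)
By complementary slackness, a constraint with positive slack has shadow price 0 → press time.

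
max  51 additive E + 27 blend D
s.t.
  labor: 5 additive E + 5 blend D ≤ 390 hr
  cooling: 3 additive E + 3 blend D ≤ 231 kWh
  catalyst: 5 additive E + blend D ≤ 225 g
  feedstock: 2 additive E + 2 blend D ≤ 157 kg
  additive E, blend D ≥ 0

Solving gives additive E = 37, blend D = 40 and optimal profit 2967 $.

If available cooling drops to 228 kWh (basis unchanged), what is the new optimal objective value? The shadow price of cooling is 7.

2946

Δb = -3, so new z* = 2967 + (7)·(-3) = 2967 − 21 = 2946.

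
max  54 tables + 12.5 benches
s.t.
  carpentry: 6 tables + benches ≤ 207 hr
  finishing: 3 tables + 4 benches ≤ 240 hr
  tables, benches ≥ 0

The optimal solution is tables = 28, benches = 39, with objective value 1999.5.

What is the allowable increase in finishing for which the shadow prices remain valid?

588

Binding constraints: carpentry, finishing. The basis is B = [[6,1],[3,4]] with det 21.
Per unit increase in finishing, x* moves by d = (-0.0476, 0.2857).
The basis stays optimal until tables reaches 0; allowable increase = 588 hr.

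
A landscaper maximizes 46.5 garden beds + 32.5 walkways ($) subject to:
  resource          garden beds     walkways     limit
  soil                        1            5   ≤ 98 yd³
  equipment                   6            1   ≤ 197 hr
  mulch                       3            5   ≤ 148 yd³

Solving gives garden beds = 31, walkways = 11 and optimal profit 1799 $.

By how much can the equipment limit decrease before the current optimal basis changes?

Binding constraints: equipment, mulch. The basis is B = [[6,1],[3,5]] with det 27.
Per unit decrease in equipment, x* moves by d = (-0.1852, 0.1111).
The basis stays optimal until soil becomes binding; allowable decrease = 32.4 hr.

32.4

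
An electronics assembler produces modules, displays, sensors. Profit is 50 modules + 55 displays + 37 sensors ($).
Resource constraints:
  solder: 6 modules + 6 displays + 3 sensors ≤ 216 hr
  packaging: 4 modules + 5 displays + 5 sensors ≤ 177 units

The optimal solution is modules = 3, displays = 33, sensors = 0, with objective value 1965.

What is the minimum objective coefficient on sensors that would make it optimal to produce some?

40

At the optimum: solder uses 216 of 216 (binding); packaging uses 177 of 177 (binding).
From A_Bᵀ y = c: 6·y_solder + 4·y_packaging = 50; 6·y_solder + 5·y_packaging = 55.
→ y_solder = 5 and y_packaging = 5.
sensors enters the basis when its profit ≥ yᵀa₃ = 5·3 + 5·5 = 40.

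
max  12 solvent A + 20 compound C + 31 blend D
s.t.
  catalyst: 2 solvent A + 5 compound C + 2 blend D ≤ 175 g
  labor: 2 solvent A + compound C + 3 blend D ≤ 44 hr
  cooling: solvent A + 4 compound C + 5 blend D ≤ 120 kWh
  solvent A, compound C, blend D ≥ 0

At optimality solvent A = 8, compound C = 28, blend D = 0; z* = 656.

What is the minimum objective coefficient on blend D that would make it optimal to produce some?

At the optimum: catalyst uses 156 of 175 (slack = 19); labor uses 44 of 44 (binding); cooling uses 120 of 120 (binding).
Slack constraints have shadow price 0 (complementary slackness).
Dual feasibility on the basic columns requires 2·y_labor + 1·y_cooling = 12, 1·y_labor + 4·y_cooling = 20.
→ y_labor = 4 and y_cooling = 4.
blend D enters the basis when its profit ≥ yᵀa₃ = 4·3 + 4·5 = 32.

32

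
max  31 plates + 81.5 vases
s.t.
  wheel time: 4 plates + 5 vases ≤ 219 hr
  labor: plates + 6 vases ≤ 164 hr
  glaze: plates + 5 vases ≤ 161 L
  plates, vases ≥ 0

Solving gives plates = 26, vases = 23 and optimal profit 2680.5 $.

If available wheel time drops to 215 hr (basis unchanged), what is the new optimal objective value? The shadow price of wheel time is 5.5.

Δb = -4, so new z* = 2680.5 + (5.5)·(-4) = 2680.5 − 22 = 2658.5.

2658.5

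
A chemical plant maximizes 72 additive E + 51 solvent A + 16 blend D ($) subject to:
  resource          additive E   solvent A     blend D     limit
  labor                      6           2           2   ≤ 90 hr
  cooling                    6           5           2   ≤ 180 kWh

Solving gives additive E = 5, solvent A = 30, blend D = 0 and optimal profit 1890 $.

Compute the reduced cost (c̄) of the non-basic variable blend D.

At the optimum: labor uses 90 of 90 (binding); cooling uses 180 of 180 (binding).
The binding rows give the dual system: 6·y_labor + 6·y_cooling = 72 and 2·y_labor + 5·y_cooling = 51.
Solving: y_labor = 3, y_cooling = 9.
Reduced cost of blend D: c₃ − yᵀa₃ = 16 − (3·2 + 9·2) = 16 − 24 = -8.

-8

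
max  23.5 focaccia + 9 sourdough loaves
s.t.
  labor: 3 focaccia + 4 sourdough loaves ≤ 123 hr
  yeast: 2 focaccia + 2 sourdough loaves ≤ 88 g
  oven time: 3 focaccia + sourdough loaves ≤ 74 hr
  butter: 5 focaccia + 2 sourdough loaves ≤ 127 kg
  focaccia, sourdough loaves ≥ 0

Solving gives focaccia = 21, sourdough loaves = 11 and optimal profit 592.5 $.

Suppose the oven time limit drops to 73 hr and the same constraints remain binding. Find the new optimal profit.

590.5

Check each constraint at x*: labor 107/123 (slack 16); yeast 64/88 (slack 24); oven time 74/74 (tight); butter 127/127 (tight).
By complementary slackness, y = 0 for the non-binding constraints.
The binding rows give the dual system: 3·y_oven time + 5·y_butter = 23.5 and 1·y_oven time + 2·y_butter = 9.
→ y_oven time = 2 and y_butter = 3.5.
Δz = y_oven time·Δb = 2 × (-1) = -2, so new z* = 592.5 − 2 = 590.5.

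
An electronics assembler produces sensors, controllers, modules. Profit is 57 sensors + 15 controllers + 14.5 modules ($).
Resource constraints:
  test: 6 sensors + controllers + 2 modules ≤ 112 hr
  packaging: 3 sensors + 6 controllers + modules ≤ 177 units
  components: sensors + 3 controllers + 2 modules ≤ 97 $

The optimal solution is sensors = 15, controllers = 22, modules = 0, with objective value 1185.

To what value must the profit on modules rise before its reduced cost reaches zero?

19

Check each constraint at x*: test 112/112 (tight); packaging 177/177 (tight); components 81/97 (slack 16).
Since components is not tight, its dual is 0.
Dual feasibility on the basic columns requires 6·y_test + 3·y_packaging = 57, 1·y_test + 6·y_packaging = 15.
→ y_test = 9 and y_packaging = 1.
modules enters the basis when its profit ≥ yᵀa₃ = 9·2 + 1·1 = 19.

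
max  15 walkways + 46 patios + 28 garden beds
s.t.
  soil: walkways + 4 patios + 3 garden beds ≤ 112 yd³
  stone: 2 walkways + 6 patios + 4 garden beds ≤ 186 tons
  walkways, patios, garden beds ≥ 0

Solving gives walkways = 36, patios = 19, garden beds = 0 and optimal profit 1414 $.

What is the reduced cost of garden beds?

Check each constraint at x*: soil 112/112 (tight); stone 186/186 (tight).
Dual feasibility on the basic columns requires 1·y_soil + 2·y_stone = 15, 4·y_soil + 6·y_stone = 46.
→ y_soil = 1 and y_stone = 7.
Reduced cost of garden beds: c₃ − yᵀa₃ = 28 − (1·3 + 7·4) = 28 − 31 = -3.

-3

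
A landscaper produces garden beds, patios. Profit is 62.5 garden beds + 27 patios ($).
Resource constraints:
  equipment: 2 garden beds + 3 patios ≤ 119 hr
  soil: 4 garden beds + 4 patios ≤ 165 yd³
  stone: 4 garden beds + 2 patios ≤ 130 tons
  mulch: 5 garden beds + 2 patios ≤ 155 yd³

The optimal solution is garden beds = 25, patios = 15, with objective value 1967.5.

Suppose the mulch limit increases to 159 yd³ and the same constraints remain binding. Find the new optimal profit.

2001.5

At the optimum: equipment uses 95 of 119 (slack = 24); soil uses 160 of 165 (slack = 5); stone uses 130 of 130 (binding); mulch uses 155 of 155 (binding).
Since equipment, soil are not tight, their duals are 0.
The binding rows give the dual system: 4·y_stone + 5·y_mulch = 62.5 and 2·y_stone + 2·y_mulch = 27.
→ y_stone = 5 and y_mulch = 8.5.
Δz = y_mulch·Δb = 8.5 × (4) = 34, so new z* = 1967.5 + 34 = 2001.5.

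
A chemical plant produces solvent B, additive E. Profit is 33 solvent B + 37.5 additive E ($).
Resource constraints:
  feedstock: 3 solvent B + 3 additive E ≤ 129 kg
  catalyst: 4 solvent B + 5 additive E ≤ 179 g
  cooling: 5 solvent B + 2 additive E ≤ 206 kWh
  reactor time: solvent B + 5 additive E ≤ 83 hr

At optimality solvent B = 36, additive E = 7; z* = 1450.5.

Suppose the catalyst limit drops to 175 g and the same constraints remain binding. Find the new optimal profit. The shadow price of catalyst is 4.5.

Δb = -4, so new z* = 1450.5 + (4.5)·(-4) = 1450.5 − 18 = 1432.5.

1432.5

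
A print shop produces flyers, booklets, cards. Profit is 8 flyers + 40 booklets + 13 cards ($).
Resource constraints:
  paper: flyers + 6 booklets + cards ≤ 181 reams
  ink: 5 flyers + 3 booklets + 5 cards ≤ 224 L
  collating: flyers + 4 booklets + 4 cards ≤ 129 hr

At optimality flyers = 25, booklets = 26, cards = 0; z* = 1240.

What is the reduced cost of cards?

Binding: paper and collating. Non-binding: ink (21 unused).
Since ink is not tight, its dual is 0.
From A_Bᵀ y = c: 1·y_paper + 1·y_collating = 8; 6·y_paper + 4·y_collating = 40.
→ y_paper = 4 and y_collating = 4.
Reduced cost of cards: c₃ − yᵀa₃ = 13 − (4·1 + 4·4) = 13 − 20 = -7.

-7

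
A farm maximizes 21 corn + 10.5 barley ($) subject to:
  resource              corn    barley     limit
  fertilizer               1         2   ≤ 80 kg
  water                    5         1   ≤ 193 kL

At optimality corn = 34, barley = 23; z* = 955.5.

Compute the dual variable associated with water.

At the optimum: fertilizer uses 80 of 80 (binding); water uses 193 of 193 (binding).
From A_Bᵀ y = c: 1·y_fertilizer + 5·y_water = 21; 2·y_fertilizer + 1·y_water = 10.5.
→ y_fertilizer = 3.5 and y_water = 3.5.
Shadow price of water = 3.5.

3.5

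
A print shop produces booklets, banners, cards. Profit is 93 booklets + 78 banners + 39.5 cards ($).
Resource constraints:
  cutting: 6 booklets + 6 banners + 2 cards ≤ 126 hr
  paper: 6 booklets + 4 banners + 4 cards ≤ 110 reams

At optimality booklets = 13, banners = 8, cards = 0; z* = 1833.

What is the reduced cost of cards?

-6.5

At the optimum: cutting uses 126 of 126 (binding); paper uses 110 of 110 (binding).
Dual feasibility on the basic columns requires 6·y_cutting + 6·y_paper = 93, 6·y_cutting + 4·y_paper = 78.
Solving: y_cutting = 8, y_paper = 7.5.
Reduced cost of cards: c₃ − yᵀa₃ = 39.5 − (8·2 + 7.5·4) = 39.5 − 46 = -6.5.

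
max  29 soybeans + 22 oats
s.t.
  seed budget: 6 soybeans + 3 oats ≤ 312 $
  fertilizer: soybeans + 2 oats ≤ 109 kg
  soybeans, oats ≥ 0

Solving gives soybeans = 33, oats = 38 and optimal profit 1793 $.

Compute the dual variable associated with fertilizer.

5

Both seed budget and fertilizer are binding at x*.
Dual feasibility on the basic columns requires 6·y_seed budget + 1·y_fertilizer = 29, 3·y_seed budget + 2·y_fertilizer = 22.
Solving: y_seed budget = 4, y_fertilizer = 5.
Shadow price of fertilizer = 5.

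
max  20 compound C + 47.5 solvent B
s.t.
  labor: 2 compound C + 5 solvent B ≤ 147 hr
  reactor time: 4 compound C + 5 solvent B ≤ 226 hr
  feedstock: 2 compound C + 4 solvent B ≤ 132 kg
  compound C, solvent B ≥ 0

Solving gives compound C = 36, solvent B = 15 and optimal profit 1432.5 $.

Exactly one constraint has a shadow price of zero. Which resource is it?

labor: 147/147 (binding)
reactor time: 219/226 (slack 7)
feedstock: 132/132 (binding)
By complementary slackness, a constraint with positive slack has shadow price 0 → reactor time.

reactor time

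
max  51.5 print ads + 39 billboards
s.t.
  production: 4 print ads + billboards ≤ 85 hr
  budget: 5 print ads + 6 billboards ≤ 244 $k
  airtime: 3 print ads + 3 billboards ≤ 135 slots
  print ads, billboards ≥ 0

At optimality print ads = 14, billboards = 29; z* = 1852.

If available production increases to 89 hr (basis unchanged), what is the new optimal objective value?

1876

Binding: production and budget. Non-binding: airtime (6 unused).
By complementary slackness, y = 0 for the non-binding constraint.
Dual feasibility on the basic columns requires 4·y_production + 5·y_budget = 51.5, 1·y_production + 6·y_budget = 39.
This yields shadow prices y_production = 6, y_budget = 5.5.
Δz = y_production·Δb = 6 × (4) = 24, so new z* = 1852 + 24 = 1876.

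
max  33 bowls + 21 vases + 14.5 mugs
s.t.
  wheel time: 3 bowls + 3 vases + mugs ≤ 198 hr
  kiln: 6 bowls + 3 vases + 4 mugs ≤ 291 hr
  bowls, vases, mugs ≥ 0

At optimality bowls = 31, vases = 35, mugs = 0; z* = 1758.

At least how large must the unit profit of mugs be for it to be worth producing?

At the optimum: wheel time uses 198 of 198 (binding); kiln uses 291 of 291 (binding).
From A_Bᵀ y = c: 3·y_wheel time + 6·y_kiln = 33; 3·y_wheel time + 3·y_kiln = 21.
→ y_wheel time = 3 and y_kiln = 4.
mugs enters the basis when its profit ≥ yᵀa₃ = 3·1 + 4·4 = 19.

19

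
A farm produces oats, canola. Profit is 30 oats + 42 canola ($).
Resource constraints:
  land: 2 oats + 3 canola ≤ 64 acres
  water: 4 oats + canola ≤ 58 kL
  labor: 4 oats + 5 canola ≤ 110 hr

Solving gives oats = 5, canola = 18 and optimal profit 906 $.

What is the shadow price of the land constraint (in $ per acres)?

At the optimum: land uses 64 of 64 (binding); water uses 38 of 58 (slack = 20); labor uses 110 of 110 (binding).
Since water is not tight, its dual is 0.
From A_Bᵀ y = c: 2·y_land + 4·y_labor = 30; 3·y_land + 5·y_labor = 42.
Solving: y_land = 9, y_labor = 3.
Shadow price of land = 9.

9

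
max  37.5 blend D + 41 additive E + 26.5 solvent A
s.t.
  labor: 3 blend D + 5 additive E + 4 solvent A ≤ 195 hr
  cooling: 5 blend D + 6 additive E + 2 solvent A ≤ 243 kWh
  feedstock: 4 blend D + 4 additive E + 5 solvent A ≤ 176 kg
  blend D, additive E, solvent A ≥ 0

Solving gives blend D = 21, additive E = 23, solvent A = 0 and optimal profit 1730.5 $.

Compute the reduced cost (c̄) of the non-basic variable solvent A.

-5.5

Binding: cooling and feedstock. Non-binding: labor (17 unused).
Slack constraints have shadow price 0 (complementary slackness).
Dual feasibility on the basic columns requires 5·y_cooling + 4·y_feedstock = 37.5, 6·y_cooling + 4·y_feedstock = 41.
→ y_cooling = 3.5 and y_feedstock = 5.
Reduced cost of solvent A: c₃ − yᵀa₃ = 26.5 − (3.5·2 + 5·5) = 26.5 − 32 = -5.5.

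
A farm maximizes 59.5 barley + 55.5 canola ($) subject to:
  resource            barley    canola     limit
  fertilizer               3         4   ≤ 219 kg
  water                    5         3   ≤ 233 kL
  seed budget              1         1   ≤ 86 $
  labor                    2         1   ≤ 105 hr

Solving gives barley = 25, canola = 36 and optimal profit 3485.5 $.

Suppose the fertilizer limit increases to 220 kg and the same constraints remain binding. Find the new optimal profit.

At the optimum: fertilizer uses 219 of 219 (binding); water uses 233 of 233 (binding); seed budget uses 61 of 86 (slack = 25); labor uses 86 of 105 (slack = 19).
By complementary slackness, y = 0 for the non-binding constraints.
The binding rows give the dual system: 3·y_fertilizer + 5·y_water = 59.5 and 4·y_fertilizer + 3·y_water = 55.5.
This yields shadow prices y_fertilizer = 9, y_water = 6.5.
Δz = y_fertilizer·Δb = 9 × (1) = 9, so new z* = 3485.5 + 9 = 3494.5.

3494.5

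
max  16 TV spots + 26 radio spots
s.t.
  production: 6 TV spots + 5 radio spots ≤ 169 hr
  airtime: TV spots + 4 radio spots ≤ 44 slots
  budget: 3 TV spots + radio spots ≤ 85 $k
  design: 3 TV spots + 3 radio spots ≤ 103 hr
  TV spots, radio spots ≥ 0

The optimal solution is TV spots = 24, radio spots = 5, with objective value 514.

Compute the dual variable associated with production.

2

Binding: production and airtime. Non-binding: budget (8 unused), design (16 unused).
By complementary slackness, y = 0 for the non-binding constraints.
The binding rows give the dual system: 6·y_production + 1·y_airtime = 16 and 5·y_production + 4·y_airtime = 26.
Solving: y_production = 2, y_airtime = 4.
Shadow price of production = 2.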